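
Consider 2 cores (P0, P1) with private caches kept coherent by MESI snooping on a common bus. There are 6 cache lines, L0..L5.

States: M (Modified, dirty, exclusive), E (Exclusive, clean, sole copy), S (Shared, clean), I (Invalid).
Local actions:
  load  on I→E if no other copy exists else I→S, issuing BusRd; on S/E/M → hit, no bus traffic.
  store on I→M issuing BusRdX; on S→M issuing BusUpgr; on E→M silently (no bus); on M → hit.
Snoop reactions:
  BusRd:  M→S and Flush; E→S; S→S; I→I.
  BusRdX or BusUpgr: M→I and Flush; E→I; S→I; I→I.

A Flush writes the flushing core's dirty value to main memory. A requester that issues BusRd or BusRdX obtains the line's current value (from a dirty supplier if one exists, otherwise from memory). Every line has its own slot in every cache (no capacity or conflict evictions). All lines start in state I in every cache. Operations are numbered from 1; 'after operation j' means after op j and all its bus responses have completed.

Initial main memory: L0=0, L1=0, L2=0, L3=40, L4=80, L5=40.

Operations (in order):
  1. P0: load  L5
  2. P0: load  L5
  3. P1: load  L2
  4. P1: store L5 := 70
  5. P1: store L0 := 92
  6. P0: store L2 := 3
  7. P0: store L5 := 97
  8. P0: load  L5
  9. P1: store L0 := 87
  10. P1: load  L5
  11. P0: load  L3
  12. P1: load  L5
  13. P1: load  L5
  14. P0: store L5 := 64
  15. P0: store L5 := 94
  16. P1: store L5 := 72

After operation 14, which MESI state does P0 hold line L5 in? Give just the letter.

1. P0: load  L5  bus=[BusRd]  L5: P0=E P1=I  mem[L5]=40
2. P0: load  L5  bus=[-]  L5: P0=E P1=I  mem[L5]=40
3. P1: load  L2  bus=[BusRd]  L2: P0=I P1=E  mem[L2]=0
4. P1: store L5 := 70  bus=[BusRdX]  L5: P0=I P1=M  mem[L5]=40
5. P1: store L0 := 92  bus=[BusRdX]  L0: P0=I P1=M  mem[L0]=0
6. P0: store L2 := 3  bus=[BusRdX]  L2: P0=M P1=I  mem[L2]=0
7. P0: store L5 := 97  bus=[BusRdX,Flush]  L5: P0=M P1=I  mem[L5]=70
8. P0: load  L5  bus=[-]  L5: P0=M P1=I  mem[L5]=70
9. P1: store L0 := 87  bus=[-]  L0: P0=I P1=M  mem[L0]=0
10. P1: load  L5  bus=[BusRd,Flush]  L5: P0=S P1=S  mem[L5]=97
11. P0: load  L3  bus=[BusRd]  L3: P0=E P1=I  mem[L3]=40
12. P1: load  L5  bus=[-]  L5: P0=S P1=S  mem[L5]=97
13. P1: load  L5  bus=[-]  L5: P0=S P1=S  mem[L5]=97
14. P0: store L5 := 64  bus=[BusUpgr]  L5: P0=M P1=I  mem[L5]=97
15. P0: store L5 := 94  bus=[-]  L5: P0=M P1=I  mem[L5]=97
16. P1: store L5 := 72  bus=[BusRdX,Flush]  L5: P0=I P1=M  mem[L5]=94

state = M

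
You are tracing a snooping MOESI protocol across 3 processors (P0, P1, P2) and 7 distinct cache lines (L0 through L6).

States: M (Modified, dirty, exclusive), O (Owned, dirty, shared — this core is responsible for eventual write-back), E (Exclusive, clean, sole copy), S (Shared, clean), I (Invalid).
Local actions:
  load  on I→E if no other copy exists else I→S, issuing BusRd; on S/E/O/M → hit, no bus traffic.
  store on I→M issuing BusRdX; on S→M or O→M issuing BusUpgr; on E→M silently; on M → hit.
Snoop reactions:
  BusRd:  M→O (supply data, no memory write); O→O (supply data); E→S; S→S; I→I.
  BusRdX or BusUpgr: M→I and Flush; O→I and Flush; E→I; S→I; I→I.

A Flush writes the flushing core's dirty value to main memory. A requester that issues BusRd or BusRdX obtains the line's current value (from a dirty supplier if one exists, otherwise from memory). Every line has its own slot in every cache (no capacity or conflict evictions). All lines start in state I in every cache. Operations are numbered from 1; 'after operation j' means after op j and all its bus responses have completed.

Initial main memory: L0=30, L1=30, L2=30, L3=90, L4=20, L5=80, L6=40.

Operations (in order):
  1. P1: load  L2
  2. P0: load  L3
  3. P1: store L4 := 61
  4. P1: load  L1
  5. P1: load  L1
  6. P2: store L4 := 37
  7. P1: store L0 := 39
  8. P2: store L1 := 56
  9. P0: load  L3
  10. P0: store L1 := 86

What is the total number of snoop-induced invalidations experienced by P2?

1. P1: load  L2  bus=[BusRd]  L2: P0=I P1=E P2=I  mem[L2]=30
2. P0: load  L3  bus=[BusRd]  L3: P0=E P1=I P2=I  mem[L3]=90
3. P1: store L4 := 61  bus=[BusRdX]  L4: P0=I P1=M P2=I  mem[L4]=20
4. P1: load  L1  bus=[BusRd]  L1: P0=I P1=E P2=I  mem[L1]=30
5. P1: load  L1  bus=[-]  L1: P0=I P1=E P2=I  mem[L1]=30
6. P2: store L4 := 37  bus=[BusRdX,Flush]  L4: P0=I P1=I P2=M  mem[L4]=61
7. P1: store L0 := 39  bus=[BusRdX]  L0: P0=I P1=M P2=I  mem[L0]=30
8. P2: store L1 := 56  bus=[BusRdX]  L1: P0=I P1=I P2=M  mem[L1]=30
9. P0: load  L3  bus=[-]  L3: P0=E P1=I P2=I  mem[L3]=90
10. P0: store L1 := 86  bus=[BusRdX,Flush]  L1: P0=M P1=I P2=I  mem[L1]=56

invalidations = 1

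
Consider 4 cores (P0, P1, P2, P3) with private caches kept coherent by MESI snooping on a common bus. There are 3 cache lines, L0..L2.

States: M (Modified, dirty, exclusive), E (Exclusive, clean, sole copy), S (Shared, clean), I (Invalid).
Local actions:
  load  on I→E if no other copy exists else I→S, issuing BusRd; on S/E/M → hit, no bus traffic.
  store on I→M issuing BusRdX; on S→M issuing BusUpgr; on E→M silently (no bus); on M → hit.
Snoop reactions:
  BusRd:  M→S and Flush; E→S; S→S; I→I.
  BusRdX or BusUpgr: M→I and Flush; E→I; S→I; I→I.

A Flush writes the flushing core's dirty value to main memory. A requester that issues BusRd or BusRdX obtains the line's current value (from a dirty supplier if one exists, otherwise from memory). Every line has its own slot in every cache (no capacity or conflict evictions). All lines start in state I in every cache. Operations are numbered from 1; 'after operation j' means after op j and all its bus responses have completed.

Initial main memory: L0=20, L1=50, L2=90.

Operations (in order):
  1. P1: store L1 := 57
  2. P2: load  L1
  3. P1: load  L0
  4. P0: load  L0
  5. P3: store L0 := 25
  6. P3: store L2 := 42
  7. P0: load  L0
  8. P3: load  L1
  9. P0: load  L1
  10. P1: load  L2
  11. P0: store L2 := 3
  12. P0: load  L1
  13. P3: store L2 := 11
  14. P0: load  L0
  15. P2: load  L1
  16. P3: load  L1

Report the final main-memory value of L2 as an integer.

memory[L2] = 3

[1] P1: store L1 := 57 | P0:I, P1:M(57), P2:I, P3:I | bus: BusRdX
[2] P2: load  L1 | P0:I, P1:S(57), P2:S(57), P3:I | bus: BusRd,Flush
[3] P1: load  L0 | P0:I, P1:E(20), P2:I, P3:I | bus: BusRd
[4] P0: load  L0 | P0:S(20), P1:S(20), P2:I, P3:I | bus: BusRd
[5] P3: store L0 := 25 | P0:I, P1:I, P2:I, P3:M(25) | bus: BusRdX
[6] P3: store L2 := 42 | P0:I, P1:I, P2:I, P3:M(42) | bus: BusRdX
[7] P0: load  L0 | P0:S(25), P1:I, P2:I, P3:S(25) | bus: BusRd,Flush
[8] P3: load  L1 | P0:I, P1:S(57), P2:S(57), P3:S(57) | bus: BusRd
[9] P0: load  L1 | P0:S(57), P1:S(57), P2:S(57), P3:S(57) | bus: BusRd
[10] P1: load  L2 | P0:I, P1:S(42), P2:I, P3:S(42) | bus: BusRd,Flush
[11] P0: store L2 := 3 | P0:M(3), P1:I, P2:I, P3:I | bus: BusRdX
[12] P0: load  L1 | P0:S(57), P1:S(57), P2:S(57), P3:S(57) | bus: none
[13] P3: store L2 := 11 | P0:I, P1:I, P2:I, P3:M(11) | bus: BusRdX,Flush
[14] P0: load  L0 | P0:S(25), P1:I, P2:I, P3:S(25) | bus: none
[15] P2: load  L1 | P0:S(57), P1:S(57), P2:S(57), P3:S(57) | bus: none
[16] P3: load  L1 | P0:S(57), P1:S(57), P2:S(57), P3:S(57) | bus: none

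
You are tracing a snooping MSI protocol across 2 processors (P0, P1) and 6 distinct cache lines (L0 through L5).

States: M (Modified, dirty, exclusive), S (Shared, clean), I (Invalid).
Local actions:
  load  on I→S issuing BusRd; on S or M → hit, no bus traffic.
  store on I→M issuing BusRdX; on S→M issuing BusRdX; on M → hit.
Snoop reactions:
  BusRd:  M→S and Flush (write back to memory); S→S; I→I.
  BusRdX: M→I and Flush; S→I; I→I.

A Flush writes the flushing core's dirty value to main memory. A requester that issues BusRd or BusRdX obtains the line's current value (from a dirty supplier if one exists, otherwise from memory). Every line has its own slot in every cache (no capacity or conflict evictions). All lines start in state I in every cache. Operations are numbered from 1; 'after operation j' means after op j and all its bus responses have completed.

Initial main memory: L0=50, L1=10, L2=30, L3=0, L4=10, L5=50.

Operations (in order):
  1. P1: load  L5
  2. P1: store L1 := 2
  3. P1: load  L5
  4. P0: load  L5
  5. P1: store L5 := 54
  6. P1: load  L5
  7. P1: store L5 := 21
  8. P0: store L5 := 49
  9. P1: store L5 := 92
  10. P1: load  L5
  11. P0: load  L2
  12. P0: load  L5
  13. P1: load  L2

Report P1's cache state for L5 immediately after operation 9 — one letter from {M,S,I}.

state = M

  op1 P1: load  L5 → I/S on L5; bus BusRd; mem=50
  op2 P1: store L1 := 2 → I/M on L1; bus BusRdX; mem=10
  op3 P1: load  L5 → I/S on L5; bus (none); mem=50
  op4 P0: load  L5 → S/S on L5; bus BusRd; mem=50
  op5 P1: store L5 := 54 → I/M on L5; bus BusRdX; mem=50
  op6 P1: load  L5 → I/M on L5; bus (none); mem=50
  op7 P1: store L5 := 21 → I/M on L5; bus (none); mem=50
  op8 P0: store L5 := 49 → M/I on L5; bus BusRdX Flush; mem=21
  op9 P1: store L5 := 92 → I/M on L5; bus BusRdX Flush; mem=49
  op10 P1: load  L5 → I/M on L5; bus (none); mem=49
  op11 P0: load  L2 → S/I on L2; bus BusRd; mem=30
  op12 P0: load  L5 → S/S on L5; bus BusRd Flush; mem=92
  op13 P1: load  L2 → S/S on L2; bus BusRd; mem=30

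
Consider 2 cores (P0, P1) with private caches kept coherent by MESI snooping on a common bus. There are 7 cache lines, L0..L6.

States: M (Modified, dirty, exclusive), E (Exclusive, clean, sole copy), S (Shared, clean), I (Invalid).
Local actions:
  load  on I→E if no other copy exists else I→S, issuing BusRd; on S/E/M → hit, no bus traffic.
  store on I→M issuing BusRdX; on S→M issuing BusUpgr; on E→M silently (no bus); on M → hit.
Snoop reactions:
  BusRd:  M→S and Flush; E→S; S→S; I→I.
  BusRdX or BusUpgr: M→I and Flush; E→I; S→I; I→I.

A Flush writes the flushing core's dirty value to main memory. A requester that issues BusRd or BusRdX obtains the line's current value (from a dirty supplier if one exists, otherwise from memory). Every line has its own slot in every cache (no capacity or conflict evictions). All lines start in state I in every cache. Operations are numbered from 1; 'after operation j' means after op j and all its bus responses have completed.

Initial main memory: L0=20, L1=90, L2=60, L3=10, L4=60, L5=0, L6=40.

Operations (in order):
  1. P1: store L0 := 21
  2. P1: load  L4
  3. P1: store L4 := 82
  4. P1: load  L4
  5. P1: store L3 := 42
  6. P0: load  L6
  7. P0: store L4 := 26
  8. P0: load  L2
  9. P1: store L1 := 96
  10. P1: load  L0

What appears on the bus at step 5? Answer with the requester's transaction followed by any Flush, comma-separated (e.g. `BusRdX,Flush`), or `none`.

bus = BusRdX

1. P1: store L0 := 21  bus=[BusRdX]  L0: P0=I P1=M  mem[L0]=20
2. P1: load  L4  bus=[BusRd]  L4: P0=I P1=E  mem[L4]=60
3. P1: store L4 := 82  bus=[-]  L4: P0=I P1=M  mem[L4]=60
4. P1: load  L4  bus=[-]  L4: P0=I P1=M  mem[L4]=60
5. P1: store L3 := 42  bus=[BusRdX]  L3: P0=I P1=M  mem[L3]=10
6. P0: load  L6  bus=[BusRd]  L6: P0=E P1=I  mem[L6]=40
7. P0: store L4 := 26  bus=[BusRdX,Flush]  L4: P0=M P1=I  mem[L4]=82
8. P0: load  L2  bus=[BusRd]  L2: P0=E P1=I  mem[L2]=60
9. P1: store L1 := 96  bus=[BusRdX]  L1: P0=I P1=M  mem[L1]=90
10. P1: load  L0  bus=[-]  L0: P0=I P1=M  mem[L0]=20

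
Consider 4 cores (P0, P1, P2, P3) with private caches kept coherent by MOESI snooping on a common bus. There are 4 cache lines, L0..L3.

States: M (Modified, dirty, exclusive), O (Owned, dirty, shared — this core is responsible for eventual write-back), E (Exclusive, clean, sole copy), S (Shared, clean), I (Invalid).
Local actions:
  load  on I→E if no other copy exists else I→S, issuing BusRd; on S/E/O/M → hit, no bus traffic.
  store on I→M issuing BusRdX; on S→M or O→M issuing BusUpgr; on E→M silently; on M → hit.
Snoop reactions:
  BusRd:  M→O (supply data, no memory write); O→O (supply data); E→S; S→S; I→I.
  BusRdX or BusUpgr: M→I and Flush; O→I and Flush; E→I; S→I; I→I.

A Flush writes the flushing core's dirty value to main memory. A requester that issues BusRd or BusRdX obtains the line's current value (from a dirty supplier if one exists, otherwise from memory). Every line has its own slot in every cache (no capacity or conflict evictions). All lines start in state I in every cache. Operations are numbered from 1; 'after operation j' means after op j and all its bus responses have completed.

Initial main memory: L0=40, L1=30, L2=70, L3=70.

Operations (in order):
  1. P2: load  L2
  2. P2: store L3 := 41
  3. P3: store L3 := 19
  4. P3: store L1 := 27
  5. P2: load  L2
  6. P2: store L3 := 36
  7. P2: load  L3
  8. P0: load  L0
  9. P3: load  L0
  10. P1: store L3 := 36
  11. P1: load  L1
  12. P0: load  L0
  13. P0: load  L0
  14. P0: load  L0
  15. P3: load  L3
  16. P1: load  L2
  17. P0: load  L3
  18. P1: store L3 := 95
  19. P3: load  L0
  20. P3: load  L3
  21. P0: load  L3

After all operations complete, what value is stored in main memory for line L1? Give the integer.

1. P2: load  L2  bus=[BusRd]  L2: P0=I P1=I P2=E P3=I  mem[L2]=70
2. P2: store L3 := 41  bus=[BusRdX]  L3: P0=I P1=I P2=M P3=I  mem[L3]=70
3. P3: store L3 := 19  bus=[BusRdX,Flush]  L3: P0=I P1=I P2=I P3=M  mem[L3]=41
4. P3: store L1 := 27  bus=[BusRdX]  L1: P0=I P1=I P2=I P3=M  mem[L1]=30
5. P2: load  L2  bus=[-]  L2: P0=I P1=I P2=E P3=I  mem[L2]=70
6. P2: store L3 := 36  bus=[BusRdX,Flush]  L3: P0=I P1=I P2=M P3=I  mem[L3]=19
7. P2: load  L3  bus=[-]  L3: P0=I P1=I P2=M P3=I  mem[L3]=19
8. P0: load  L0  bus=[BusRd]  L0: P0=E P1=I P2=I P3=I  mem[L0]=40
9. P3: load  L0  bus=[BusRd]  L0: P0=S P1=I P2=I P3=S  mem[L0]=40
10. P1: store L3 := 36  bus=[BusRdX,Flush]  L3: P0=I P1=M P2=I P3=I  mem[L3]=36
11. P1: load  L1  bus=[BusRd]  L1: P0=I P1=S P2=I P3=O  mem[L1]=30
12. P0: load  L0  bus=[-]  L0: P0=S P1=I P2=I P3=S  mem[L0]=40
13. P0: load  L0  bus=[-]  L0: P0=S P1=I P2=I P3=S  mem[L0]=40
14. P0: load  L0  bus=[-]  L0: P0=S P1=I P2=I P3=S  mem[L0]=40
15. P3: load  L3  bus=[BusRd]  L3: P0=I P1=O P2=I P3=S  mem[L3]=36
16. P1: load  L2  bus=[BusRd]  L2: P0=I P1=S P2=S P3=I  mem[L2]=70
17. P0: load  L3  bus=[BusRd]  L3: P0=S P1=O P2=I P3=S  mem[L3]=36
18. P1: store L3 := 95  bus=[BusUpgr]  L3: P0=I P1=M P2=I P3=I  mem[L3]=36
19. P3: load  L0  bus=[-]  L0: P0=S P1=I P2=I P3=S  mem[L0]=40
20. P3: load  L3  bus=[BusRd]  L3: P0=I P1=O P2=I P3=S  mem[L3]=36
21. P0: load  L3  bus=[BusRd]  L3: P0=S P1=O P2=I P3=S  mem[L3]=36

memory[L1] = 30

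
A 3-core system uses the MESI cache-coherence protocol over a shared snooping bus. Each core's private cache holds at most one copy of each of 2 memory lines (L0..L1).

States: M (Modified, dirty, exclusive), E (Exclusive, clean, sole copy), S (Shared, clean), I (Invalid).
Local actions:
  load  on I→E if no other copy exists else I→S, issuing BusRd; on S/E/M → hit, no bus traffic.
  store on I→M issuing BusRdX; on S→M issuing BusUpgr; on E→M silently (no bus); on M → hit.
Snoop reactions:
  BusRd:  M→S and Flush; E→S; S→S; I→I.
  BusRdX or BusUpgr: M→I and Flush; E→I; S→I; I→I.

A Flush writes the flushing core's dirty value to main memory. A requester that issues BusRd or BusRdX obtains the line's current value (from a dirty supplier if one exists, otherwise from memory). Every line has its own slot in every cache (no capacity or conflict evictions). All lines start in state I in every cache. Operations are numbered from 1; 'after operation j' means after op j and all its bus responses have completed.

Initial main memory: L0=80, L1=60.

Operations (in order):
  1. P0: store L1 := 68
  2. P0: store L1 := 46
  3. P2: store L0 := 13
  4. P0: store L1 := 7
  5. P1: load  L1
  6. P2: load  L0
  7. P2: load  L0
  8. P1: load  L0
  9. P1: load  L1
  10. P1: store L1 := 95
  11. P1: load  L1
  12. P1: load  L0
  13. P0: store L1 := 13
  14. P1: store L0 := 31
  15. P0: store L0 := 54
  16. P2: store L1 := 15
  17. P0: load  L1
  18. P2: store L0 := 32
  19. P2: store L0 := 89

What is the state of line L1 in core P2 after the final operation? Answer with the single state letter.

  op1 P0: store L1 := 68 → M/I/I on L1; bus BusRdX; mem=60
  op2 P0: store L1 := 46 → M/I/I on L1; bus (none); mem=60
  op3 P2: store L0 := 13 → I/I/M on L0; bus BusRdX; mem=80
  op4 P0: store L1 := 7 → M/I/I on L1; bus (none); mem=60
  op5 P1: load  L1 → S/S/I on L1; bus BusRd Flush; mem=7
  op6 P2: load  L0 → I/I/M on L0; bus (none); mem=80
  op7 P2: load  L0 → I/I/M on L0; bus (none); mem=80
  op8 P1: load  L0 → I/S/S on L0; bus BusRd Flush; mem=13
  op9 P1: load  L1 → S/S/I on L1; bus (none); mem=7
  op10 P1: store L1 := 95 → I/M/I on L1; bus BusUpgr; mem=7
  op11 P1: load  L1 → I/M/I on L1; bus (none); mem=7
  op12 P1: load  L0 → I/S/S on L0; bus (none); mem=13
  op13 P0: store L1 := 13 → M/I/I on L1; bus BusRdX Flush; mem=95
  op14 P1: store L0 := 31 → I/M/I on L0; bus BusUpgr; mem=13
  op15 P0: store L0 := 54 → M/I/I on L0; bus BusRdX Flush; mem=31
  op16 P2: store L1 := 15 → I/I/M on L1; bus BusRdX Flush; mem=13
  op17 P0: load  L1 → S/I/S on L1; bus BusRd Flush; mem=15
  op18 P2: store L0 := 32 → I/I/M on L0; bus BusRdX Flush; mem=54
  op19 P2: store L0 := 89 → I/I/M on L0; bus (none); mem=54

state = S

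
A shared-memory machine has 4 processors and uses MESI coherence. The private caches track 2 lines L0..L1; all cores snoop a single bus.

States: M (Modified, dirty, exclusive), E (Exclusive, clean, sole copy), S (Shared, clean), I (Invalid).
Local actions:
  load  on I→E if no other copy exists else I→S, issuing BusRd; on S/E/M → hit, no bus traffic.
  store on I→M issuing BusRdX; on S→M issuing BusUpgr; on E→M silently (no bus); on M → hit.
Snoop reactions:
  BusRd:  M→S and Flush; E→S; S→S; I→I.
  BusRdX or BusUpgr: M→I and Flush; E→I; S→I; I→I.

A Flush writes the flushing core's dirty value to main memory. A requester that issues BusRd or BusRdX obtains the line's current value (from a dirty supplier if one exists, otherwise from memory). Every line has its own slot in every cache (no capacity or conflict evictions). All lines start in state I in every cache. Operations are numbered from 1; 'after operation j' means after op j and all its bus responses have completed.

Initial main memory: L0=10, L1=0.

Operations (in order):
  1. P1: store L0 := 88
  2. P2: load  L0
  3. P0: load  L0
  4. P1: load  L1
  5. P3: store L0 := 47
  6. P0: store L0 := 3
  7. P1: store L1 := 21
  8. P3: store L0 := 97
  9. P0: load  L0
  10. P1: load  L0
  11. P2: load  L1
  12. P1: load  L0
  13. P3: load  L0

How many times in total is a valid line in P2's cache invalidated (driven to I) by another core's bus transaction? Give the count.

invalidations = 1

[1] P1: store L0 := 88 | P0:I, P1:M(88), P2:I, P3:I | bus: BusRdX
[2] P2: load  L0 | P0:I, P1:S(88), P2:S(88), P3:I | bus: BusRd,Flush
[3] P0: load  L0 | P0:S(88), P1:S(88), P2:S(88), P3:I | bus: BusRd
[4] P1: load  L1 | P0:I, P1:E(0), P2:I, P3:I | bus: BusRd
[5] P3: store L0 := 47 | P0:I, P1:I, P2:I, P3:M(47) | bus: BusRdX
[6] P0: store L0 := 3 | P0:M(3), P1:I, P2:I, P3:I | bus: BusRdX,Flush
[7] P1: store L1 := 21 | P0:I, P1:M(21), P2:I, P3:I | bus: none
[8] P3: store L0 := 97 | P0:I, P1:I, P2:I, P3:M(97) | bus: BusRdX,Flush
[9] P0: load  L0 | P0:S(97), P1:I, P2:I, P3:S(97) | bus: BusRd,Flush
[10] P1: load  L0 | P0:S(97), P1:S(97), P2:I, P3:S(97) | bus: BusRd
[11] P2: load  L1 | P0:I, P1:S(21), P2:S(21), P3:I | bus: BusRd,Flush
[12] P1: load  L0 | P0:S(97), P1:S(97), P2:I, P3:S(97) | bus: none
[13] P3: load  L0 | P0:S(97), P1:S(97), P2:I, P3:S(97) | bus: none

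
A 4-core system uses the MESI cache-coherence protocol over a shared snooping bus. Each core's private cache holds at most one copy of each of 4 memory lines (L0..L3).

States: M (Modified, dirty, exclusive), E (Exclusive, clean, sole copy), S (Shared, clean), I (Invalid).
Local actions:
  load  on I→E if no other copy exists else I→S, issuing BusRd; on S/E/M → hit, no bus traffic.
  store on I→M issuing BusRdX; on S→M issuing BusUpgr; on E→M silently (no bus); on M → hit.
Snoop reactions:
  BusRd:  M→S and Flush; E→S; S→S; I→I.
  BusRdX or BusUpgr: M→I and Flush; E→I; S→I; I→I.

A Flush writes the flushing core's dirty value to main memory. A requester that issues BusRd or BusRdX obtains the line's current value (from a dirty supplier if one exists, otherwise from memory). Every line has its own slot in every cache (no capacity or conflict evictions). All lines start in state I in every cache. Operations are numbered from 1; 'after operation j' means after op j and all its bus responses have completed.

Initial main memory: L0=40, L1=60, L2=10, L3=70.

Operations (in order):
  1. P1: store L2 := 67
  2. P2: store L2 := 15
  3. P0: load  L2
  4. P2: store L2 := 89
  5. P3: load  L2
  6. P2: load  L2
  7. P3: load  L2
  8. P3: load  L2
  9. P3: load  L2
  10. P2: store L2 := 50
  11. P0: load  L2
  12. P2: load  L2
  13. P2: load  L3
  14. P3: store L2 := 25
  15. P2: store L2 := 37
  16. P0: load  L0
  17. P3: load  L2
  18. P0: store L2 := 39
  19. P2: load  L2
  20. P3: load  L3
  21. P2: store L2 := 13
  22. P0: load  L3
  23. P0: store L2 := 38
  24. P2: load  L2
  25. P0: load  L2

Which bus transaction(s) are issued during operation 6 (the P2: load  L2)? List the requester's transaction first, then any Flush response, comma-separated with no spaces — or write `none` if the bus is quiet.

bus = none

[1] P1: store L2 := 67 | P0:I, P1:M(67), P2:I, P3:I | bus: BusRdX
[2] P2: store L2 := 15 | P0:I, P1:I, P2:M(15), P3:I | bus: BusRdX,Flush
[3] P0: load  L2 | P0:S(15), P1:I, P2:S(15), P3:I | bus: BusRd,Flush
[4] P2: store L2 := 89 | P0:I, P1:I, P2:M(89), P3:I | bus: BusUpgr
[5] P3: load  L2 | P0:I, P1:I, P2:S(89), P3:S(89) | bus: BusRd,Flush
[6] P2: load  L2 | P0:I, P1:I, P2:S(89), P3:S(89) | bus: none
[7] P3: load  L2 | P0:I, P1:I, P2:S(89), P3:S(89) | bus: none
[8] P3: load  L2 | P0:I, P1:I, P2:S(89), P3:S(89) | bus: none
[9] P3: load  L2 | P0:I, P1:I, P2:S(89), P3:S(89) | bus: none
[10] P2: store L2 := 50 | P0:I, P1:I, P2:M(50), P3:I | bus: BusUpgr
[11] P0: load  L2 | P0:S(50), P1:I, P2:S(50), P3:I | bus: BusRd,Flush
[12] P2: load  L2 | P0:S(50), P1:I, P2:S(50), P3:I | bus: none
[13] P2: load  L3 | P0:I, P1:I, P2:E(70), P3:I | bus: BusRd
[14] P3: store L2 := 25 | P0:I, P1:I, P2:I, P3:M(25) | bus: BusRdX
[15] P2: store L2 := 37 | P0:I, P1:I, P2:M(37), P3:I | bus: BusRdX,Flush
[16] P0: load  L0 | P0:E(40), P1:I, P2:I, P3:I | bus: BusRd
[17] P3: load  L2 | P0:I, P1:I, P2:S(37), P3:S(37) | bus: BusRd,Flush
[18] P0: store L2 := 39 | P0:M(39), P1:I, P2:I, P3:I | bus: BusRdX
[19] P2: load  L2 | P0:S(39), P1:I, P2:S(39), P3:I | bus: BusRd,Flush
[20] P3: load  L3 | P0:I, P1:I, P2:S(70), P3:S(70) | bus: BusRd
[21] P2: store L2 := 13 | P0:I, P1:I, P2:M(13), P3:I | bus: BusUpgr
[22] P0: load  L3 | P0:S(70), P1:I, P2:S(70), P3:S(70) | bus: BusRd
[23] P0: store L2 := 38 | P0:M(38), P1:I, P2:I, P3:I | bus: BusRdX,Flush
[24] P2: load  L2 | P0:S(38), P1:I, P2:S(38), P3:I | bus: BusRd,Flush
[25] P0: load  L2 | P0:S(38), P1:I, P2:S(38), P3:I | bus: none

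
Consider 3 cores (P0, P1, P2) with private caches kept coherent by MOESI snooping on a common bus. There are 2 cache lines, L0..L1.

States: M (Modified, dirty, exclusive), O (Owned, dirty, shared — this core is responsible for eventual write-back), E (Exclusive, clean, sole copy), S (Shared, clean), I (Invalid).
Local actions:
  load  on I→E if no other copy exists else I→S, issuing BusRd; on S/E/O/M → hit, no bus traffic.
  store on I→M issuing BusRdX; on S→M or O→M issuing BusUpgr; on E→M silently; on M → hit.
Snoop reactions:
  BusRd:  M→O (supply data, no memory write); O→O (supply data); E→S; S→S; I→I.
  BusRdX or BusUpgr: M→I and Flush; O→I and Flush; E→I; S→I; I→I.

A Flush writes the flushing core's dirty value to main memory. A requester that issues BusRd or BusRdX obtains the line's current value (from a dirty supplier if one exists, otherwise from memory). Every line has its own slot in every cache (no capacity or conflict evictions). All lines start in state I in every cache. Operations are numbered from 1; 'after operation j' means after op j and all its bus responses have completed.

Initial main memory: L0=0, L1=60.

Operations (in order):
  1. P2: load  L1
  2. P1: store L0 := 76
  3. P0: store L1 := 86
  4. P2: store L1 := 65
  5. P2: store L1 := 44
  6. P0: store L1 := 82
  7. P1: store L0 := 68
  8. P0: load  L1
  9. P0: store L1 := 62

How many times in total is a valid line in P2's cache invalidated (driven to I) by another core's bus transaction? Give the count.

invalidations = 2

[1] P2: load  L1 | P0:I, P1:I, P2:E(60) | bus: BusRd
[2] P1: store L0 := 76 | P0:I, P1:M(76), P2:I | bus: BusRdX
[3] P0: store L1 := 86 | P0:M(86), P1:I, P2:I | bus: BusRdX
[4] P2: store L1 := 65 | P0:I, P1:I, P2:M(65) | bus: BusRdX,Flush
[5] P2: store L1 := 44 | P0:I, P1:I, P2:M(44) | bus: none
[6] P0: store L1 := 82 | P0:M(82), P1:I, P2:I | bus: BusRdX,Flush
[7] P1: store L0 := 68 | P0:I, P1:M(68), P2:I | bus: none
[8] P0: load  L1 | P0:M(82), P1:I, P2:I | bus: none
[9] P0: store L1 := 62 | P0:M(62), P1:I, P2:I | bus: none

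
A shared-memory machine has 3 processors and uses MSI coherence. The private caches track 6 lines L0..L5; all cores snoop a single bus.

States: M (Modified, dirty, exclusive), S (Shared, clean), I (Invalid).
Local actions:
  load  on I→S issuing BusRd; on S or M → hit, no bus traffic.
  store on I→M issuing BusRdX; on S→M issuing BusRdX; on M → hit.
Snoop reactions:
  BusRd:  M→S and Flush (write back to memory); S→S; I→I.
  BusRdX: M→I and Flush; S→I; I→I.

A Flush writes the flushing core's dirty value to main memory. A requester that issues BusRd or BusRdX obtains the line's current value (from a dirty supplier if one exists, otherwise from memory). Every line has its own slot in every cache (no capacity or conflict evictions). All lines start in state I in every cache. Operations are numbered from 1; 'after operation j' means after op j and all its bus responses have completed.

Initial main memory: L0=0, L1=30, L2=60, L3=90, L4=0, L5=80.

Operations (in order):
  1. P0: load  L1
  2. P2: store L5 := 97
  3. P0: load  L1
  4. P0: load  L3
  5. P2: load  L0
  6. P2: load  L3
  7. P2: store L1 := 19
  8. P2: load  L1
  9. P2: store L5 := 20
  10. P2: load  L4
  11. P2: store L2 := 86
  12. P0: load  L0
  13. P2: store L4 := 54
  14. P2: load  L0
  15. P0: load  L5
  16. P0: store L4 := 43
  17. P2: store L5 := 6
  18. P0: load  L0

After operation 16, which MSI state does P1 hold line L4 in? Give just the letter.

[1] P0: load  L1 | P0:S(30), P1:I, P2:I | bus: BusRd
[2] P2: store L5 := 97 | P0:I, P1:I, P2:M(97) | bus: BusRdX
[3] P0: load  L1 | P0:S(30), P1:I, P2:I | bus: none
[4] P0: load  L3 | P0:S(90), P1:I, P2:I | bus: BusRd
[5] P2: load  L0 | P0:I, P1:I, P2:S(0) | bus: BusRd
[6] P2: load  L3 | P0:S(90), P1:I, P2:S(90) | bus: BusRd
[7] P2: store L1 := 19 | P0:I, P1:I, P2:M(19) | bus: BusRdX
[8] P2: load  L1 | P0:I, P1:I, P2:M(19) | bus: none
[9] P2: store L5 := 20 | P0:I, P1:I, P2:M(20) | bus: none
[10] P2: load  L4 | P0:I, P1:I, P2:S(0) | bus: BusRd
[11] P2: store L2 := 86 | P0:I, P1:I, P2:M(86) | bus: BusRdX
[12] P0: load  L0 | P0:S(0), P1:I, P2:S(0) | bus: BusRd
[13] P2: store L4 := 54 | P0:I, P1:I, P2:M(54) | bus: BusRdX
[14] P2: load  L0 | P0:S(0), P1:I, P2:S(0) | bus: none
[15] P0: load  L5 | P0:S(20), P1:I, P2:S(20) | bus: BusRd,Flush
[16] P0: store L4 := 43 | P0:M(43), P1:I, P2:I | bus: BusRdX,Flush
[17] P2: store L5 := 6 | P0:I, P1:I, P2:M(6) | bus: BusRdX
[18] P0: load  L0 | P0:S(0), P1:I, P2:S(0) | bus: none

state = I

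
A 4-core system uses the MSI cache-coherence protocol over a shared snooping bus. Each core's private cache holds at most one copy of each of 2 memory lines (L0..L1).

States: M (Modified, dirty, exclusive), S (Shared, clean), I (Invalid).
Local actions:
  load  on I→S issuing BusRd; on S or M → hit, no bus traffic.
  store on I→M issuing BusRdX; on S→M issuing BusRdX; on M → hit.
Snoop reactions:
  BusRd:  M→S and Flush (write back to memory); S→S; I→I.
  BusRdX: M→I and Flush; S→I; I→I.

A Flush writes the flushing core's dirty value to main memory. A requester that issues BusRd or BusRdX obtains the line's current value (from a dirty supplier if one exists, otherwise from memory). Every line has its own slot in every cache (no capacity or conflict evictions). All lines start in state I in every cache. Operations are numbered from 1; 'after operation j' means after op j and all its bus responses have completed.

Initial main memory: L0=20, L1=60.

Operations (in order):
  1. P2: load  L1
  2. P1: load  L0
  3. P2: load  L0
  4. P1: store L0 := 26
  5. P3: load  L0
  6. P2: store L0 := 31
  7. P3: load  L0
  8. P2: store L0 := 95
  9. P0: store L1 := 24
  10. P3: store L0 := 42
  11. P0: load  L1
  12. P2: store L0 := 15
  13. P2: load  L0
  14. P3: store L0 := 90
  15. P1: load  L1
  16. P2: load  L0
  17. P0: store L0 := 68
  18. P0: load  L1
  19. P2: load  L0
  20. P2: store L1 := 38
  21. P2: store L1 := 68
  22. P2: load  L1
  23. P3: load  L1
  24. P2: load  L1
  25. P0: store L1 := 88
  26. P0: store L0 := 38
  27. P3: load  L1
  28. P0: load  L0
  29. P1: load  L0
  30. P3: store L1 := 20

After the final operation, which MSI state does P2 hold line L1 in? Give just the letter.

[1] P2: load  L1 | P0:I, P1:I, P2:S(60), P3:I | bus: BusRd
[2] P1: load  L0 | P0:I, P1:S(20), P2:I, P3:I | bus: BusRd
[3] P2: load  L0 | P0:I, P1:S(20), P2:S(20), P3:I | bus: BusRd
[4] P1: store L0 := 26 | P0:I, P1:M(26), P2:I, P3:I | bus: BusRdX
[5] P3: load  L0 | P0:I, P1:S(26), P2:I, P3:S(26) | bus: BusRd,Flush
[6] P2: store L0 := 31 | P0:I, P1:I, P2:M(31), P3:I | bus: BusRdX
[7] P3: load  L0 | P0:I, P1:I, P2:S(31), P3:S(31) | bus: BusRd,Flush
[8] P2: store L0 := 95 | P0:I, P1:I, P2:M(95), P3:I | bus: BusRdX
[9] P0: store L1 := 24 | P0:M(24), P1:I, P2:I, P3:I | bus: BusRdX
[10] P3: store L0 := 42 | P0:I, P1:I, P2:I, P3:M(42) | bus: BusRdX,Flush
[11] P0: load  L1 | P0:M(24), P1:I, P2:I, P3:I | bus: none
[12] P2: store L0 := 15 | P0:I, P1:I, P2:M(15), P3:I | bus: BusRdX,Flush
[13] P2: load  L0 | P0:I, P1:I, P2:M(15), P3:I | bus: none
[14] P3: store L0 := 90 | P0:I, P1:I, P2:I, P3:M(90) | bus: BusRdX,Flush
[15] P1: load  L1 | P0:S(24), P1:S(24), P2:I, P3:I | bus: BusRd,Flush
[16] P2: load  L0 | P0:I, P1:I, P2:S(90), P3:S(90) | bus: BusRd,Flush
[17] P0: store L0 := 68 | P0:M(68), P1:I, P2:I, P3:I | bus: BusRdX
[18] P0: load  L1 | P0:S(24), P1:S(24), P2:I, P3:I | bus: none
[19] P2: load  L0 | P0:S(68), P1:I, P2:S(68), P3:I | bus: BusRd,Flush
[20] P2: store L1 := 38 | P0:I, P1:I, P2:M(38), P3:I | bus: BusRdX
[21] P2: store L1 := 68 | P0:I, P1:I, P2:M(68), P3:I | bus: none
[22] P2: load  L1 | P0:I, P1:I, P2:M(68), P3:I | bus: none
[23] P3: load  L1 | P0:I, P1:I, P2:S(68), P3:S(68) | bus: BusRd,Flush
[24] P2: load  L1 | P0:I, P1:I, P2:S(68), P3:S(68) | bus: none
[25] P0: store L1 := 88 | P0:M(88), P1:I, P2:I, P3:I | bus: BusRdX
[26] P0: store L0 := 38 | P0:M(38), P1:I, P2:I, P3:I | bus: BusRdX
[27] P3: load  L1 | P0:S(88), P1:I, P2:I, P3:S(88) | bus: BusRd,Flush
[28] P0: load  L0 | P0:M(38), P1:I, P2:I, P3:I | bus: none
[29] P1: load  L0 | P0:S(38), P1:S(38), P2:I, P3:I | bus: BusRd,Flush
[30] P3: store L1 := 20 | P0:I, P1:I, P2:I, P3:M(20) | bus: BusRdX

state = I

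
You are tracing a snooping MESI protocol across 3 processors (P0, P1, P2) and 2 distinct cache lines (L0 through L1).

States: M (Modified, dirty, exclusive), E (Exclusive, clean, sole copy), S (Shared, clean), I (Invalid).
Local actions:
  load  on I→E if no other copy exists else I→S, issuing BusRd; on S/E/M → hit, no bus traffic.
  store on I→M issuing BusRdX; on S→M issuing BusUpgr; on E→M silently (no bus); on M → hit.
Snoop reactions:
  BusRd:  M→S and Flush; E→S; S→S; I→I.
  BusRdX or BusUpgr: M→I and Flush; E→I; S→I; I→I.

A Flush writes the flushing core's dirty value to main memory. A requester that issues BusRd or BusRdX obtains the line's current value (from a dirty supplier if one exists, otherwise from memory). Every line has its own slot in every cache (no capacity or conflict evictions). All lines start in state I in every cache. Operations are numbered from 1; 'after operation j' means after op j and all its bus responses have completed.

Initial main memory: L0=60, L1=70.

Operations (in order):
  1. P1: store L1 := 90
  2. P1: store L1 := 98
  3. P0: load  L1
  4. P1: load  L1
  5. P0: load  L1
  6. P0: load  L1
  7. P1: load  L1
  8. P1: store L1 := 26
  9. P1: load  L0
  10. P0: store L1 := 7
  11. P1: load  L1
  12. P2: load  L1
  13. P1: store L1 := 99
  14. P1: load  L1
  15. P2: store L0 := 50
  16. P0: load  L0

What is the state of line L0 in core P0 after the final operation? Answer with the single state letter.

state = S

step 1: P1: store L1 := 90  ⟶  IMI  (L1)  txn=BusRdX  M[L1]=70
step 2: P1: store L1 := 98  ⟶  IMI  (L1)  txn=∅  M[L1]=70
step 3: P0: load  L1  ⟶  SSI  (L1)  txn=BusRd+Flush  M[L1]=98
step 4: P1: load  L1  ⟶  SSI  (L1)  txn=∅  M[L1]=98
step 5: P0: load  L1  ⟶  SSI  (L1)  txn=∅  M[L1]=98
step 6: P0: load  L1  ⟶  SSI  (L1)  txn=∅  M[L1]=98
step 7: P1: load  L1  ⟶  SSI  (L1)  txn=∅  M[L1]=98
step 8: P1: store L1 := 26  ⟶  IMI  (L1)  txn=BusUpgr  M[L1]=98
step 9: P1: load  L0  ⟶  IEI  (L0)  txn=BusRd  M[L0]=60
step 10: P0: store L1 := 7  ⟶  MII  (L1)  txn=BusRdX+Flush  M[L1]=26
step 11: P1: load  L1  ⟶  SSI  (L1)  txn=BusRd+Flush  M[L1]=7
step 12: P2: load  L1  ⟶  SSS  (L1)  txn=BusRd  M[L1]=7
step 13: P1: store L1 := 99  ⟶  IMI  (L1)  txn=BusUpgr  M[L1]=7
step 14: P1: load  L1  ⟶  IMI  (L1)  txn=∅  M[L1]=7
step 15: P2: store L0 := 50  ⟶  IIM  (L0)  txn=BusRdX  M[L0]=60
step 16: P0: load  L0  ⟶  SIS  (L0)  txn=BusRd+Flush  M[L0]=50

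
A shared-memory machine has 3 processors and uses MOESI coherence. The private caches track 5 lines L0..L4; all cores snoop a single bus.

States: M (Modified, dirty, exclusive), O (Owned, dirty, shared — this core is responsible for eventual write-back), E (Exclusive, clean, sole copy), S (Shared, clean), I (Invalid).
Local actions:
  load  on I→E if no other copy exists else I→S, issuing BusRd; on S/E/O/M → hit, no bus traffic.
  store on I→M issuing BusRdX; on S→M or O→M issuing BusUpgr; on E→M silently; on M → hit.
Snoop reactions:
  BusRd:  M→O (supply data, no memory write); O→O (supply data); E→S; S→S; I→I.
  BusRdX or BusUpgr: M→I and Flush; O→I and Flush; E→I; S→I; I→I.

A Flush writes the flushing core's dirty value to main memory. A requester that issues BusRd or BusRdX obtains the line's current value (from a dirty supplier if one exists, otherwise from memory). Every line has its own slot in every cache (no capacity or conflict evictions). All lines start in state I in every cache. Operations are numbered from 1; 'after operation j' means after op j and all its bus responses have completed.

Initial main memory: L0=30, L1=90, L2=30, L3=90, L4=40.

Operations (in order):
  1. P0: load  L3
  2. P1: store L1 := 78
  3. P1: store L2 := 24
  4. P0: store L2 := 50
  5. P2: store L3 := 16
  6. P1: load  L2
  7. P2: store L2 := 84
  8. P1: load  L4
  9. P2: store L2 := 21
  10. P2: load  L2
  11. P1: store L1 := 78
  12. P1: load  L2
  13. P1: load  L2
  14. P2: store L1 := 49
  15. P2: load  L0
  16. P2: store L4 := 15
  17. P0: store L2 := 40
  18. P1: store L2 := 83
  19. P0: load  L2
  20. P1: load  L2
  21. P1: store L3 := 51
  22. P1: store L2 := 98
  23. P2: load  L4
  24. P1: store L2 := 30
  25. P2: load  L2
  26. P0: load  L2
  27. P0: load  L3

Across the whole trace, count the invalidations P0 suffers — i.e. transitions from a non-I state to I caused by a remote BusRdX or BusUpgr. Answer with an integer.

step 1: P0: load  L3  ⟶  EII  (L3)  txn=BusRd  M[L3]=90
step 2: P1: store L1 := 78  ⟶  IMI  (L1)  txn=BusRdX  M[L1]=90
step 3: P1: store L2 := 24  ⟶  IMI  (L2)  txn=BusRdX  M[L2]=30
step 4: P0: store L2 := 50  ⟶  MII  (L2)  txn=BusRdX+Flush  M[L2]=24
step 5: P2: store L3 := 16  ⟶  IIM  (L3)  txn=BusRdX  M[L3]=90
step 6: P1: load  L2  ⟶  OSI  (L2)  txn=BusRd  M[L2]=24
step 7: P2: store L2 := 84  ⟶  IIM  (L2)  txn=BusRdX+Flush  M[L2]=50
step 8: P1: load  L4  ⟶  IEI  (L4)  txn=BusRd  M[L4]=40
step 9: P2: store L2 := 21  ⟶  IIM  (L2)  txn=∅  M[L2]=50
step 10: P2: load  L2  ⟶  IIM  (L2)  txn=∅  M[L2]=50
step 11: P1: store L1 := 78  ⟶  IMI  (L1)  txn=∅  M[L1]=90
step 12: P1: load  L2  ⟶  ISO  (L2)  txn=BusRd  M[L2]=50
step 13: P1: load  L2  ⟶  ISO  (L2)  txn=∅  M[L2]=50
step 14: P2: store L1 := 49  ⟶  IIM  (L1)  txn=BusRdX+Flush  M[L1]=78
step 15: P2: load  L0  ⟶  IIE  (L0)  txn=BusRd  M[L0]=30
step 16: P2: store L4 := 15  ⟶  IIM  (L4)  txn=BusRdX  M[L4]=40
step 17: P0: store L2 := 40  ⟶  MII  (L2)  txn=BusRdX+Flush  M[L2]=21
step 18: P1: store L2 := 83  ⟶  IMI  (L2)  txn=BusRdX+Flush  M[L2]=40
step 19: P0: load  L2  ⟶  SOI  (L2)  txn=BusRd  M[L2]=40
step 20: P1: load  L2  ⟶  SOI  (L2)  txn=∅  M[L2]=40
step 21: P1: store L3 := 51  ⟶  IMI  (L3)  txn=BusRdX+Flush  M[L3]=16
step 22: P1: store L2 := 98  ⟶  IMI  (L2)  txn=BusUpgr  M[L2]=40
step 23: P2: load  L4  ⟶  IIM  (L4)  txn=∅  M[L4]=40
step 24: P1: store L2 := 30  ⟶  IMI  (L2)  txn=∅  M[L2]=40
step 25: P2: load  L2  ⟶  IOS  (L2)  txn=BusRd  M[L2]=40
step 26: P0: load  L2  ⟶  SOS  (L2)  txn=BusRd  M[L2]=40
step 27: P0: load  L3  ⟶  SOI  (L3)  txn=BusRd  M[L3]=16

invalidations = 4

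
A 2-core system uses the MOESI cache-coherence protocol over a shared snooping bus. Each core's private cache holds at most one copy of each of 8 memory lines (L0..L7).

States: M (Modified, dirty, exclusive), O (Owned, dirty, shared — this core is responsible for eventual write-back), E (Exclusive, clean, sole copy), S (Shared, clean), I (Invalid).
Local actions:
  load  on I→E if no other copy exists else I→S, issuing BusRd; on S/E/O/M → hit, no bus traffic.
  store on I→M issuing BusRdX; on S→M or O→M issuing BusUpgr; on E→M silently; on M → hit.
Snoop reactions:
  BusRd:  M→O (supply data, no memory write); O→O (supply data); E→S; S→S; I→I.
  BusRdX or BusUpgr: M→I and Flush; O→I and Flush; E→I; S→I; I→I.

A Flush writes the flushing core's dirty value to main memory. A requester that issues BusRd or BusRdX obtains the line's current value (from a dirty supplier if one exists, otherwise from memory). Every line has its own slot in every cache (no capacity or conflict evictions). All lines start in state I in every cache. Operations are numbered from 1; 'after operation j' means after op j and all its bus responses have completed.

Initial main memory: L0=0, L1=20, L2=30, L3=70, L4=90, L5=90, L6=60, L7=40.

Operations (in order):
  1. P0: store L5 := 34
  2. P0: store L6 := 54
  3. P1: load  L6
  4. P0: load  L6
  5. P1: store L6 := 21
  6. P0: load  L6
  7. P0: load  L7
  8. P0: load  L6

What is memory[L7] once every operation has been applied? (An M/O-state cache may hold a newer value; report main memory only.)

step 1: P0: store L5 := 34  ⟶  MI  (L5)  txn=BusRdX  M[L5]=90
step 2: P0: store L6 := 54  ⟶  MI  (L6)  txn=BusRdX  M[L6]=60
step 3: P1: load  L6  ⟶  OS  (L6)  txn=BusRd  M[L6]=60
step 4: P0: load  L6  ⟶  OS  (L6)  txn=∅  M[L6]=60
step 5: P1: store L6 := 21  ⟶  IM  (L6)  txn=BusUpgr+Flush  M[L6]=54
step 6: P0: load  L6  ⟶  SO  (L6)  txn=BusRd  M[L6]=54
step 7: P0: load  L7  ⟶  EI  (L7)  txn=BusRd  M[L7]=40
step 8: P0: load  L6  ⟶  SO  (L6)  txn=∅  M[L6]=54

memory[L7] = 40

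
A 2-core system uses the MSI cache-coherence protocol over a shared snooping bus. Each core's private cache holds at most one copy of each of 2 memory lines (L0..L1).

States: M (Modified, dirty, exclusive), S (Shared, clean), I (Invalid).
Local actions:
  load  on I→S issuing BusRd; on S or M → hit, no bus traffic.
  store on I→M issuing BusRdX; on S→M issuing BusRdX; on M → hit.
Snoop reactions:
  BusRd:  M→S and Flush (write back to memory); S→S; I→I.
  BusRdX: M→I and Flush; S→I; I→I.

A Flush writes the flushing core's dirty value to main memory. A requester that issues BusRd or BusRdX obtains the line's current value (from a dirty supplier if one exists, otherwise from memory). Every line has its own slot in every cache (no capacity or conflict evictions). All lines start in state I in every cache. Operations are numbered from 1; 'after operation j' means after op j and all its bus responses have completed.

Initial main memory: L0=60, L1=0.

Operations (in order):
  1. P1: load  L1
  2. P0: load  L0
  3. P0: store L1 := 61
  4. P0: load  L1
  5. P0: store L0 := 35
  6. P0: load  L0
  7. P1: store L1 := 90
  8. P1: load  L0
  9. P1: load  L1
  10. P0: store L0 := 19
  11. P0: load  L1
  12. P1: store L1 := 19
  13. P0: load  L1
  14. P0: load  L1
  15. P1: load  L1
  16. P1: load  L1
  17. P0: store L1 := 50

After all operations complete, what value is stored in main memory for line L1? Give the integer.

memory[L1] = 19

  op1 P1: load  L1 → I/S on L1; bus BusRd; mem=0
  op2 P0: load  L0 → S/I on L0; bus BusRd; mem=60
  op3 P0: store L1 := 61 → M/I on L1; bus BusRdX; mem=0
  op4 P0: load  L1 → M/I on L1; bus (none); mem=0
  op5 P0: store L0 := 35 → M/I on L0; bus BusRdX; mem=60
  op6 P0: load  L0 → M/I on L0; bus (none); mem=60
  op7 P1: store L1 := 90 → I/M on L1; bus BusRdX Flush; mem=61
  op8 P1: load  L0 → S/S on L0; bus BusRd Flush; mem=35
  op9 P1: load  L1 → I/M on L1; bus (none); mem=61
  op10 P0: store L0 := 19 → M/I on L0; bus BusRdX; mem=35
  op11 P0: load  L1 → S/S on L1; bus BusRd Flush; mem=90
  op12 P1: store L1 := 19 → I/M on L1; bus BusRdX; mem=90
  op13 P0: load  L1 → S/S on L1; bus BusRd Flush; mem=19
  op14 P0: load  L1 → S/S on L1; bus (none); mem=19
  op15 P1: load  L1 → S/S on L1; bus (none); mem=19
  op16 P1: load  L1 → S/S on L1; bus (none); mem=19
  op17 P0: store L1 := 50 → M/I on L1; bus BusRdX; mem=19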